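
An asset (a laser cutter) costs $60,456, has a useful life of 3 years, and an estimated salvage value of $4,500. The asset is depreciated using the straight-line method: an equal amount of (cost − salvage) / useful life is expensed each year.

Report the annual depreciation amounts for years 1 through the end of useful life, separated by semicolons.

$18,652; $18,652; $18,652

Depreciable base = $60,456 − $4,500 = $55,956.
Annual expense = $55,956 / 3 = $18,652.
End of year 1: book value $41,804.
End of year 2: book value $23,152.
End of year 3: book value $4,500.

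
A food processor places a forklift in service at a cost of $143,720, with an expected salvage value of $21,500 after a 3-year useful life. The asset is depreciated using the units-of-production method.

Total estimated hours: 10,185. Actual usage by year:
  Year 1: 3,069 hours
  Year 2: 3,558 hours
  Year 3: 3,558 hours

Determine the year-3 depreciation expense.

Depreciable base = $143,720 − $21,500 = $122,220.
Rate = $122,220 / 10,185 hours = $12 per hour.
Year 1: 3,069 × $12 = $36,828. Book value $106,892.
Year 2: 3,558 × $12 = $42,696. Book value $64,196.
Year 3: 3,558 × $12 = $42,696. Book value $21,500.

$42,696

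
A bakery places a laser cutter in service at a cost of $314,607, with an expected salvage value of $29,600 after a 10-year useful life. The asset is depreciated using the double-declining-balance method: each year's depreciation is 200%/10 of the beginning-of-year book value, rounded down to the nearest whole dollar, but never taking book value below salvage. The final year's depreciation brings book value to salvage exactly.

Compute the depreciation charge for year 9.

$10,556

Depreciable base = $314,607 − $29,600 = $285,007.
Year 1: ⌊$314,607 × 200%/10⌋ = $62,921. Book value $251,686.
Year 2: ⌊$251,686 × 200%/10⌋ = $50,337. Book value $201,349.
Year 3: ⌊$201,349 × 200%/10⌋ = $40,269. Book value $161,080.
Year 4: ⌊$161,080 × 200%/10⌋ = $32,216. Book value $128,864.
Year 5: ⌊$128,864 × 200%/10⌋ = $25,772. Book value $103,092.
Year 6: ⌊$103,092 × 200%/10⌋ = $20,618. Book value $82,474.
Year 7: ⌊$82,474 × 200%/10⌋ = $16,494. Book value $65,980.
Year 8: ⌊$65,980 × 200%/10⌋ = $13,196. Book value $52,784.
Year 9: ⌊$52,784 × 200%/10⌋ = $10,556. Book value $42,228.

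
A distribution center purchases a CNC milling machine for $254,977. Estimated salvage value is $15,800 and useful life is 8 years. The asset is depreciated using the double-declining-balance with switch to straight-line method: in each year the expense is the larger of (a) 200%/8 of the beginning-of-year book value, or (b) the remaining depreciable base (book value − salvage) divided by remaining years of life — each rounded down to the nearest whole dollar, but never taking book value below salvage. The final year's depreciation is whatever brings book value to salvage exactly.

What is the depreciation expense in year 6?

Depreciable base = $254,977 − $15,800 = $239,177.
Year 1: DB = ⌊$254,977 × 200%/8⌋ = $63,744; SL = ⌊$239,177/8⌋ = $29,897 → take DB $63,744. Book value $191,233.
Year 2: DB = ⌊$191,233 × 200%/8⌋ = $47,808; SL = ⌊$175,433/7⌋ = $25,061 → take DB $47,808. Book value $143,425.
Year 3: DB = ⌊$143,425 × 200%/8⌋ = $35,856; SL = ⌊$127,625/6⌋ = $21,270 → take DB $35,856. Book value $107,569.
Year 4: DB = ⌊$107,569 × 200%/8⌋ = $26,892; SL = ⌊$91,769/5⌋ = $18,353 → take DB $26,892. Book value $80,677.
Year 5: DB = ⌊$80,677 × 200%/8⌋ = $20,169; SL = ⌊$64,877/4⌋ = $16,219 → take DB $20,169. Book value $60,508.
Year 6: DB = ⌊$60,508 × 200%/8⌋ = $15,127; SL = ⌊$44,708/3⌋ = $14,902 → take DB $15,127. Book value $45,381.

$15,127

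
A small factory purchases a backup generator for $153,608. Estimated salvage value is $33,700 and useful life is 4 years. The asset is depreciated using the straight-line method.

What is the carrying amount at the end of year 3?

Depreciable base = $153,608 − $33,700 = $119,908.
Annual expense = $119,908 / 4 = $29,977.
End of year 1: book value $123,631.
End of year 2: book value $93,654.
End of year 3: book value $63,677.

$63,677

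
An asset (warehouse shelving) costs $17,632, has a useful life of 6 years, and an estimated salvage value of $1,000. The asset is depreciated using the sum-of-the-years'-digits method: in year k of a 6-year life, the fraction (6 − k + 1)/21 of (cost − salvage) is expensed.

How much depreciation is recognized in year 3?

Depreciable base = $17,632 − $1,000 = $16,632.
Sum of the years' digits = 6+5+4+3+2+1 = 21.
Year 1: $16,632 × 6/21 = $4,752. Book value $12,880.
Year 2: $16,632 × 5/21 = $3,960. Book value $8,920.
Year 3: $16,632 × 4/21 = $3,168. Book value $5,752.

$3,168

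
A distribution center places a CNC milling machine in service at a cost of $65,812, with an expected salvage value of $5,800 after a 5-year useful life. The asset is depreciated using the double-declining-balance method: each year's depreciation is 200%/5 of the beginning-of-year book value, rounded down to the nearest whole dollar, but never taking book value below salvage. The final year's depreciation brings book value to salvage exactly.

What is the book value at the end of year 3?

Depreciable base = $65,812 − $5,800 = $60,012.
Year 1: ⌊$65,812 × 200%/5⌋ = $26,324. Book value $39,488.
Year 2: ⌊$39,488 × 200%/5⌋ = $15,795. Book value $23,693.
Year 3: ⌊$23,693 × 200%/5⌋ = $9,477. Book value $14,216.

$14,216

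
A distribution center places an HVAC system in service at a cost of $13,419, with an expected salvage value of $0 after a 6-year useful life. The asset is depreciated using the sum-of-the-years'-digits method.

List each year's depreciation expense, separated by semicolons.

Depreciable base = $13,419 − $0 = $13,419.
Sum of the years' digits = 6+5+4+3+2+1 = 21.
Year 1: $13,419 × 6/21 = $3,834. Book value $9,585.
Year 2: $13,419 × 5/21 = $3,195. Book value $6,390.
Year 3: $13,419 × 4/21 = $2,556. Book value $3,834.
Year 4: $13,419 × 3/21 = $1,917. Book value $1,917.
Year 5: $13,419 × 2/21 = $1,278. Book value $639.
Year 6: $13,419 × 1/21 = $639. Book value $0.

$3,834; $3,195; $2,556; $1,917; $1,278; $639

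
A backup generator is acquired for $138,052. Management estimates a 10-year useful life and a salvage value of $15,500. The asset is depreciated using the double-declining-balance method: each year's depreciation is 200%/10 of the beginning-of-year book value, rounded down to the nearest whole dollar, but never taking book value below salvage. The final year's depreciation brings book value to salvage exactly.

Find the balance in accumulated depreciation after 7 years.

Depreciable base = $138,052 − $15,500 = $122,552.
Year 1: ⌊$138,052 × 200%/10⌋ = $27,610. Book value $110,442.
Year 2: ⌊$110,442 × 200%/10⌋ = $22,088. Book value $88,354.
Year 3: ⌊$88,354 × 200%/10⌋ = $17,670. Book value $70,684.
Year 4: ⌊$70,684 × 200%/10⌋ = $14,136. Book value $56,548.
Year 5: ⌊$56,548 × 200%/10⌋ = $11,309. Book value $45,239.
Year 6: ⌊$45,239 × 200%/10⌋ = $9,047. Book value $36,192.
Year 7: ⌊$36,192 × 200%/10⌋ = $7,238. Book value $28,954.
Accumulated through year 7 = $138,052 − $28,954 = $109,098.

$109,098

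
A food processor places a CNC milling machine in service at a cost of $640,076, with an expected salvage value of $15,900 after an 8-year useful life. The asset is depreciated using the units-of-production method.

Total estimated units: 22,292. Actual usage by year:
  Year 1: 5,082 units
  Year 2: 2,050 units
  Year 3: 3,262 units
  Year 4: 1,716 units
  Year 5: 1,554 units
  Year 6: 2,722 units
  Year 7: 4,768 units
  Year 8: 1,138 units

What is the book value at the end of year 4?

$300,996

Depreciable base = $640,076 − $15,900 = $624,176.
Rate = $624,176 / 22,292 units = $28 per unit.
Year 1: 5,082 × $28 = $142,296. Book value $497,780.
Year 2: 2,050 × $28 = $57,400. Book value $440,380.
Year 3: 3,262 × $28 = $91,336. Book value $349,044.
Year 4: 1,716 × $28 = $48,048. Book value $300,996.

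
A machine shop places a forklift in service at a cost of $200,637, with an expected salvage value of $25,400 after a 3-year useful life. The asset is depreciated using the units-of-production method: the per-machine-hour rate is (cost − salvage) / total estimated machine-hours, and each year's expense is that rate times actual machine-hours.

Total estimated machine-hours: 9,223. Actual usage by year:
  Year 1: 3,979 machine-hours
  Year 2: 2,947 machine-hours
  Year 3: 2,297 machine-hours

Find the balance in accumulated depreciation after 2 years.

$131,594

Depreciable base = $200,637 − $25,400 = $175,237.
Rate = $175,237 / 9,223 machine-hours = $19 per machine-hour.
Year 1: 3,979 × $19 = $75,601. Book value $125,036.
Year 2: 2,947 × $19 = $55,993. Book value $69,043.
Accumulated through year 2 = $200,637 − $69,043 = $131,594.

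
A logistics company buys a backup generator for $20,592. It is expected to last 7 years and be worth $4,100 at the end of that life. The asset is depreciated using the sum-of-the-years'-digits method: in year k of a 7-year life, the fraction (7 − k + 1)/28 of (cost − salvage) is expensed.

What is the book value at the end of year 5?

Depreciable base = $20,592 − $4,100 = $16,492.
Sum of the years' digits = 7+6+5+4+3+2+1 = 28.
Year 1: $16,492 × 7/28 = $4,123. Book value $16,469.
Year 2: $16,492 × 6/28 = $3,534. Book value $12,935.
Year 3: $16,492 × 5/28 = $2,945. Book value $9,990.
Year 4: $16,492 × 4/28 = $2,356. Book value $7,634.
Year 5: $16,492 × 3/28 = $1,767. Book value $5,867.

$5,867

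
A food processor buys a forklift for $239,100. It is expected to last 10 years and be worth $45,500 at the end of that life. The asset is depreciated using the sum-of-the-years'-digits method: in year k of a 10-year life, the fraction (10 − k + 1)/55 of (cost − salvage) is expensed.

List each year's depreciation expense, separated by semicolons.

Depreciable base = $239,100 − $45,500 = $193,600.
Sum of the years' digits = 10+9+8+7+6+5+4+3+2+1 = 55.
Year 1: $193,600 × 10/55 = $35,200. Book value $203,900.
Year 2: $193,600 × 9/55 = $31,680. Book value $172,220.
Year 3: $193,600 × 8/55 = $28,160. Book value $144,060.
Year 4: $193,600 × 7/55 = $24,640. Book value $119,420.
Year 5: $193,600 × 6/55 = $21,120. Book value $98,300.
Year 6: $193,600 × 5/55 = $17,600. Book value $80,700.
Year 7: $193,600 × 4/55 = $14,080. Book value $66,620.
Year 8: $193,600 × 3/55 = $10,560. Book value $56,060.
Year 9: $193,600 × 2/55 = $7,040. Book value $49,020.
Year 10: $193,600 × 1/55 = $3,520. Book value $45,500.

$35,200; $31,680; $28,160; $24,640; $21,120; $17,600; $14,080; $10,560; $7,040; $3,520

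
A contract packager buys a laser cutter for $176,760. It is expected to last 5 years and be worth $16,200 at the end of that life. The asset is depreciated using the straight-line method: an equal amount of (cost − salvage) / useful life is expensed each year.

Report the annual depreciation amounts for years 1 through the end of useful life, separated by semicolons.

Depreciable base = $176,760 − $16,200 = $160,560.
Annual expense = $160,560 / 5 = $32,112.
End of year 1: book value $144,648.
End of year 2: book value $112,536.
End of year 3: book value $80,424.
End of year 4: book value $48,312.
End of year 5: book value $16,200.

$32,112; $32,112; $32,112; $32,112; $32,112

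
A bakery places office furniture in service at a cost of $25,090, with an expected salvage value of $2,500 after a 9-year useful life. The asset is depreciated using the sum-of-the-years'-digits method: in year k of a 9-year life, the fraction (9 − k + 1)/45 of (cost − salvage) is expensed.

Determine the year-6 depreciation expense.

$2,008

Depreciable base = $25,090 − $2,500 = $22,590.
Sum of the years' digits = 9+8+7+6+5+4+3+2+1 = 45.
Year 1: $22,590 × 9/45 = $4,518. Book value $20,572.
Year 2: $22,590 × 8/45 = $4,016. Book value $16,556.
Year 3: $22,590 × 7/45 = $3,514. Book value $13,042.
Year 4: $22,590 × 6/45 = $3,012. Book value $10,030.
Year 5: $22,590 × 5/45 = $2,510. Book value $7,520.
Year 6: $22,590 × 4/45 = $2,008. Book value $5,512.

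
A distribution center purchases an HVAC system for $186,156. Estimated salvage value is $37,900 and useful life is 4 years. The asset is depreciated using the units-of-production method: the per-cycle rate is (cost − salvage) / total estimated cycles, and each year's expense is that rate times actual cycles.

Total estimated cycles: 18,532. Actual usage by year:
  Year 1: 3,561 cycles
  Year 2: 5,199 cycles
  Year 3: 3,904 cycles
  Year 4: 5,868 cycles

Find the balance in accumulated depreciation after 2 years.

Depreciable base = $186,156 − $37,900 = $148,256.
Rate = $148,256 / 18,532 cycles = $8 per cycle.
Year 1: 3,561 × $8 = $28,488. Book value $157,668.
Year 2: 5,199 × $8 = $41,592. Book value $116,076.
Accumulated through year 2 = $186,156 − $116,076 = $70,080.

$70,080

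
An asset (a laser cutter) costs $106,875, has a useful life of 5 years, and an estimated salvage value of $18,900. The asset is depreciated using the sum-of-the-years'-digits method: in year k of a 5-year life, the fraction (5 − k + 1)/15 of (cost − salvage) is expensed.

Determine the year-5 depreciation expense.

$5,865

Depreciable base = $106,875 − $18,900 = $87,975.
Sum of the years' digits = 5+4+3+2+1 = 15.
Year 1: $87,975 × 5/15 = $29,325. Book value $77,550.
Year 2: $87,975 × 4/15 = $23,460. Book value $54,090.
Year 3: $87,975 × 3/15 = $17,595. Book value $36,495.
Year 4: $87,975 × 2/15 = $11,730. Book value $24,765.
Year 5: $87,975 × 1/15 = $5,865. Book value $18,900.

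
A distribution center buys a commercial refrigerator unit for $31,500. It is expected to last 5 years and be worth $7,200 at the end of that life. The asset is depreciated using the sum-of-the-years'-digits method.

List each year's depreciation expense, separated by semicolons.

$8,100; $6,480; $4,860; $3,240; $1,620

Depreciable base = $31,500 − $7,200 = $24,300.
Sum of the years' digits = 5+4+3+2+1 = 15.
Year 1: $24,300 × 5/15 = $8,100. Book value $23,400.
Year 2: $24,300 × 4/15 = $6,480. Book value $16,920.
Year 3: $24,300 × 3/15 = $4,860. Book value $12,060.
Year 4: $24,300 × 2/15 = $3,240. Book value $8,820.
Year 5: $24,300 × 1/15 = $1,620. Book value $7,200.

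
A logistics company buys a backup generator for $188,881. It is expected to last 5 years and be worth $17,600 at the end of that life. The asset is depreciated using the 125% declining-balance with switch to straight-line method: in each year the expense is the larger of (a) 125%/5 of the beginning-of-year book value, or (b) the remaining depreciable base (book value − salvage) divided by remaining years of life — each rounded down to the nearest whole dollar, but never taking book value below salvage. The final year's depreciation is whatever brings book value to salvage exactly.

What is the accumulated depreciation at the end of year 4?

Depreciable base = $188,881 − $17,600 = $171,281.
Year 1: DB = ⌊$188,881 × 125%/5⌋ = $47,220; SL = ⌊$171,281/5⌋ = $34,256 → take DB $47,220. Book value $141,661.
Year 2: DB = ⌊$141,661 × 125%/5⌋ = $35,415; SL = ⌊$124,061/4⌋ = $31,015 → take DB $35,415. Book value $106,246.
Year 3: DB = ⌊$106,246 × 125%/5⌋ = $26,561; SL = ⌊$88,646/3⌋ = $29,548 → take SL $29,548. Book value $76,698.
Year 4: DB = ⌊$76,698 × 125%/5⌋ = $19,174; SL = ⌊$59,098/2⌋ = $29,549 → take SL $29,549. Book value $47,149.
Accumulated through year 4 = $188,881 − $47,149 = $141,732.

$141,732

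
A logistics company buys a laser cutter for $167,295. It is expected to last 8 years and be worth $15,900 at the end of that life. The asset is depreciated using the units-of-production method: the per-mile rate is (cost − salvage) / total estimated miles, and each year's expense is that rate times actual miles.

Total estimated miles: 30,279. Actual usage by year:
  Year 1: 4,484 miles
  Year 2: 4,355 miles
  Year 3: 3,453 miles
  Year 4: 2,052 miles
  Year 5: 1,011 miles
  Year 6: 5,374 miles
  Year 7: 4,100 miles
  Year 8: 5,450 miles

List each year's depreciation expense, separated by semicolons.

$22,420; $21,775; $17,265; $10,260; $5,055; $26,870; $20,500; $27,250

Depreciable base = $167,295 − $15,900 = $151,395.
Rate = $151,395 / 30,279 miles = $5 per mile.
Year 1: 4,484 × $5 = $22,420. Book value $144,875.
Year 2: 4,355 × $5 = $21,775. Book value $123,100.
Year 3: 3,453 × $5 = $17,265. Book value $105,835.
Year 4: 2,052 × $5 = $10,260. Book value $95,575.
Year 5: 1,011 × $5 = $5,055. Book value $90,520.
Year 6: 5,374 × $5 = $26,870. Book value $63,650.
Year 7: 4,100 × $5 = $20,500. Book value $43,150.
Year 8: 5,450 × $5 = $27,250. Book value $15,900.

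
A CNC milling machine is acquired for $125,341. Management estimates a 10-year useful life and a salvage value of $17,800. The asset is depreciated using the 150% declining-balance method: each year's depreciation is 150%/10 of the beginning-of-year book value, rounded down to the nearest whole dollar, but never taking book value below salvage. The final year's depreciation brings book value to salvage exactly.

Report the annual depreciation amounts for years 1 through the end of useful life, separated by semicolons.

Depreciable base = $125,341 − $17,800 = $107,541.
Year 1: ⌊$125,341 × 150%/10⌋ = $18,801. Book value $106,540.
Year 2: ⌊$106,540 × 150%/10⌋ = $15,981. Book value $90,559.
Year 3: ⌊$90,559 × 150%/10⌋ = $13,583. Book value $76,976.
Year 4: ⌊$76,976 × 150%/10⌋ = $11,546. Book value $65,430.
Year 5: ⌊$65,430 × 150%/10⌋ = $9,814. Book value $55,616.
Year 6: ⌊$55,616 × 150%/10⌋ = $8,342. Book value $47,274.
Year 7: ⌊$47,274 × 150%/10⌋ = $7,091. Book value $40,183.
Year 8: ⌊$40,183 × 150%/10⌋ = $6,027. Book value $34,156.
Year 9: ⌊$34,156 × 150%/10⌋ = $5,123. Book value $29,033.
Year 10 (final): $29,033 − $17,800 = $11,233. Book value $17,800.

$18,801; $15,981; $13,583; $11,546; $9,814; $8,342; $7,091; $6,027; $5,123; $11,233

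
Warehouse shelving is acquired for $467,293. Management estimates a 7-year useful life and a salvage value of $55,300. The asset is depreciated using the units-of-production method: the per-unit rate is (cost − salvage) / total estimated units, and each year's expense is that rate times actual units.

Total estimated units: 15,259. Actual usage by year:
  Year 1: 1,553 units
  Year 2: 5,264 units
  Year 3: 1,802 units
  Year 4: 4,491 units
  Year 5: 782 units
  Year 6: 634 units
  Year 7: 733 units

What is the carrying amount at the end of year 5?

$92,209

Depreciable base = $467,293 − $55,300 = $411,993.
Rate = $411,993 / 15,259 units = $27 per unit.
Year 1: 1,553 × $27 = $41,931. Book value $425,362.
Year 2: 5,264 × $27 = $142,128. Book value $283,234.
Year 3: 1,802 × $27 = $48,654. Book value $234,580.
Year 4: 4,491 × $27 = $121,257. Book value $113,323.
Year 5: 782 × $27 = $21,114. Book value $92,209.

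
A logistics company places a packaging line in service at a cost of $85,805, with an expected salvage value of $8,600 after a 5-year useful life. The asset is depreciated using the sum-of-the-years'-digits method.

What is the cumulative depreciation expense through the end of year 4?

Depreciable base = $85,805 − $8,600 = $77,205.
Sum of the years' digits = 5+4+3+2+1 = 15.
Year 1: $77,205 × 5/15 = $25,735. Book value $60,070.
Year 2: $77,205 × 4/15 = $20,588. Book value $39,482.
Year 3: $77,205 × 3/15 = $15,441. Book value $24,041.
Year 4: $77,205 × 2/15 = $10,294. Book value $13,747.
Accumulated through year 4 = $85,805 − $13,747 = $72,058.

$72,058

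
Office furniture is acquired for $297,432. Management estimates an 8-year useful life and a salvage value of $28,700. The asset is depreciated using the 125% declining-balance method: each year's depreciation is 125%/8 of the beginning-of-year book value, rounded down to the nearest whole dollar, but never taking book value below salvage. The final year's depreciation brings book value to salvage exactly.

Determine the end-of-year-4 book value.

Depreciable base = $297,432 − $28,700 = $268,732.
Year 1: ⌊$297,432 × 125%/8⌋ = $46,473. Book value $250,959.
Year 2: ⌊$250,959 × 125%/8⌋ = $39,212. Book value $211,747.
Year 3: ⌊$211,747 × 125%/8⌋ = $33,085. Book value $178,662.
Year 4: ⌊$178,662 × 125%/8⌋ = $27,915. Book value $150,747.

$150,747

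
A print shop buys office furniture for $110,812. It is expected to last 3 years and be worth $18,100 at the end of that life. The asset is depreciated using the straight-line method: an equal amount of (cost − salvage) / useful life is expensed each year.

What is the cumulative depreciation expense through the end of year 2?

$61,808

Depreciable base = $110,812 − $18,100 = $92,712.
Annual expense = $92,712 / 3 = $30,904.
End of year 1: book value $79,908.
End of year 2: book value $49,004.
Accumulated through year 2 = $110,812 − $49,004 = $61,808.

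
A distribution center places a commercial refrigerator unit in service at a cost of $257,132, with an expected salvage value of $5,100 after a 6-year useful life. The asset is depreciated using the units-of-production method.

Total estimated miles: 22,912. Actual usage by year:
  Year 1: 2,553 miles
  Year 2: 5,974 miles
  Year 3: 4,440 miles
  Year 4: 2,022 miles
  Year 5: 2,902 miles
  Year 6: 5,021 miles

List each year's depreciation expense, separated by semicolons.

Depreciable base = $257,132 − $5,100 = $252,032.
Rate = $252,032 / 22,912 miles = $11 per mile.
Year 1: 2,553 × $11 = $28,083. Book value $229,049.
Year 2: 5,974 × $11 = $65,714. Book value $163,335.
Year 3: 4,440 × $11 = $48,840. Book value $114,495.
Year 4: 2,022 × $11 = $22,242. Book value $92,253.
Year 5: 2,902 × $11 = $31,922. Book value $60,331.
Year 6: 5,021 × $11 = $55,231. Book value $5,100.

$28,083; $65,714; $48,840; $22,242; $31,922; $55,231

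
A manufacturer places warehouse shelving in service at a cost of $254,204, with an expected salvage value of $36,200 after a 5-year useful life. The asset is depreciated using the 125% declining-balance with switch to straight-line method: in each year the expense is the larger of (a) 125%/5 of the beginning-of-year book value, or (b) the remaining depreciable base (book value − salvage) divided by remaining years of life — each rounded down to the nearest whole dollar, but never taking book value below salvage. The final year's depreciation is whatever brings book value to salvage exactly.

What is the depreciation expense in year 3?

$35,747

Depreciable base = $254,204 − $36,200 = $218,004.
Year 1: DB = ⌊$254,204 × 125%/5⌋ = $63,551; SL = ⌊$218,004/5⌋ = $43,600 → take DB $63,551. Book value $190,653.
Year 2: DB = ⌊$190,653 × 125%/5⌋ = $47,663; SL = ⌊$154,453/4⌋ = $38,613 → take DB $47,663. Book value $142,990.
Year 3: DB = ⌊$142,990 × 125%/5⌋ = $35,747; SL = ⌊$106,790/3⌋ = $35,596 → take DB $35,747. Book value $107,243.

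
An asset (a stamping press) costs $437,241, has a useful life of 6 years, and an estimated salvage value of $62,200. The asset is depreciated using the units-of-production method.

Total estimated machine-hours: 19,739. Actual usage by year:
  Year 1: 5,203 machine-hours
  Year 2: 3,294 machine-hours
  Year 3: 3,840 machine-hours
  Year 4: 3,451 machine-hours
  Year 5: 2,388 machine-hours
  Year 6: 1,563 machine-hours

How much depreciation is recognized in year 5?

$45,372

Depreciable base = $437,241 − $62,200 = $375,041.
Rate = $375,041 / 19,739 machine-hours = $19 per machine-hour.
Year 1: 5,203 × $19 = $98,857. Book value $338,384.
Year 2: 3,294 × $19 = $62,586. Book value $275,798.
Year 3: 3,840 × $19 = $72,960. Book value $202,838.
Year 4: 3,451 × $19 = $65,569. Book value $137,269.
Year 5: 2,388 × $19 = $45,372. Book value $91,897.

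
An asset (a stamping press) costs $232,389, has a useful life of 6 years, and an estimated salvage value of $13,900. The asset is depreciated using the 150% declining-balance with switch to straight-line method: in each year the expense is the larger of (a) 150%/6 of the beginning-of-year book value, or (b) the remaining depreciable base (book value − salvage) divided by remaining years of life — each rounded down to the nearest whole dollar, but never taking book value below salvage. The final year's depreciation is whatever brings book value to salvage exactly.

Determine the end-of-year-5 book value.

Depreciable base = $232,389 − $13,900 = $218,489.
Year 1: DB = ⌊$232,389 × 150%/6⌋ = $58,097; SL = ⌊$218,489/6⌋ = $36,414 → take DB $58,097. Book value $174,292.
Year 2: DB = ⌊$174,292 × 150%/6⌋ = $43,573; SL = ⌊$160,392/5⌋ = $32,078 → take DB $43,573. Book value $130,719.
Year 3: DB = ⌊$130,719 × 150%/6⌋ = $32,679; SL = ⌊$116,819/4⌋ = $29,204 → take DB $32,679. Book value $98,040.
Year 4: DB = ⌊$98,040 × 150%/6⌋ = $24,510; SL = ⌊$84,140/3⌋ = $28,046 → take SL $28,046. Book value $69,994.
Year 5: DB = ⌊$69,994 × 150%/6⌋ = $17,498; SL = ⌊$56,094/2⌋ = $28,047 → take SL $28,047. Book value $41,947.

$41,947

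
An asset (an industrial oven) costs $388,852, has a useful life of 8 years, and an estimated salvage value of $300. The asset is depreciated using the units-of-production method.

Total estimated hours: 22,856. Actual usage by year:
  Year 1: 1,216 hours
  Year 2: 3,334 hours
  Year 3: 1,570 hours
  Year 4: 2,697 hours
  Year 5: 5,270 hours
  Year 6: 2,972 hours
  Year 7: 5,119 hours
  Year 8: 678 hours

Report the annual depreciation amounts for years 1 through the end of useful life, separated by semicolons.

Depreciable base = $388,852 − $300 = $388,552.
Rate = $388,552 / 22,856 hours = $17 per hour.
Year 1: 1,216 × $17 = $20,672. Book value $368,180.
Year 2: 3,334 × $17 = $56,678. Book value $311,502.
Year 3: 1,570 × $17 = $26,690. Book value $284,812.
Year 4: 2,697 × $17 = $45,849. Book value $238,963.
Year 5: 5,270 × $17 = $89,590. Book value $149,373.
Year 6: 2,972 × $17 = $50,524. Book value $98,849.
Year 7: 5,119 × $17 = $87,023. Book value $11,826.
Year 8: 678 × $17 = $11,526. Book value $300.

$20,672; $56,678; $26,690; $45,849; $89,590; $50,524; $87,023; $11,526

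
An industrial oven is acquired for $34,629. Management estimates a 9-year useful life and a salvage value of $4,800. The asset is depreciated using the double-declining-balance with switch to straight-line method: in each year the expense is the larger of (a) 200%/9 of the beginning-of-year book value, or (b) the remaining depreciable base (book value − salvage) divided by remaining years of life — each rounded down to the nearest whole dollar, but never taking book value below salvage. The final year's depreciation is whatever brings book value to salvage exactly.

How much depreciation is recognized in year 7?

$1,704

Depreciable base = $34,629 − $4,800 = $29,829.
Year 1: DB = ⌊$34,629 × 200%/9⌋ = $7,695; SL = ⌊$29,829/9⌋ = $3,314 → take DB $7,695. Book value $26,934.
Year 2: DB = ⌊$26,934 × 200%/9⌋ = $5,985; SL = ⌊$22,134/8⌋ = $2,766 → take DB $5,985. Book value $20,949.
Year 3: DB = ⌊$20,949 × 200%/9⌋ = $4,655; SL = ⌊$16,149/7⌋ = $2,307 → take DB $4,655. Book value $16,294.
Year 4: DB = ⌊$16,294 × 200%/9⌋ = $3,620; SL = ⌊$11,494/6⌋ = $1,915 → take DB $3,620. Book value $12,674.
Year 5: DB = ⌊$12,674 × 200%/9⌋ = $2,816; SL = ⌊$7,874/5⌋ = $1,574 → take DB $2,816. Book value $9,858.
Year 6: DB = ⌊$9,858 × 200%/9⌋ = $2,190; SL = ⌊$5,058/4⌋ = $1,264 → take DB $2,190. Book value $7,668.
Year 7: DB = ⌊$7,668 × 200%/9⌋ = $1,704; SL = ⌊$2,868/3⌋ = $956 → take DB $1,704. Book value $5,964.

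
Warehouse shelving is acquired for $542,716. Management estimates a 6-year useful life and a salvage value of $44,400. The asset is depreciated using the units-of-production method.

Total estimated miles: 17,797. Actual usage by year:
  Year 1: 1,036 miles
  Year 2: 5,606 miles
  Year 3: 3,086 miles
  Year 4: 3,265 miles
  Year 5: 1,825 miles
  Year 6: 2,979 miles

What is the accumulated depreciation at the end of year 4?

$363,804

Depreciable base = $542,716 − $44,400 = $498,316.
Rate = $498,316 / 17,797 miles = $28 per mile.
Year 1: 1,036 × $28 = $29,008. Book value $513,708.
Year 2: 5,606 × $28 = $156,968. Book value $356,740.
Year 3: 3,086 × $28 = $86,408. Book value $270,332.
Year 4: 3,265 × $28 = $91,420. Book value $178,912.
Accumulated through year 4 = $542,716 − $178,912 = $363,804.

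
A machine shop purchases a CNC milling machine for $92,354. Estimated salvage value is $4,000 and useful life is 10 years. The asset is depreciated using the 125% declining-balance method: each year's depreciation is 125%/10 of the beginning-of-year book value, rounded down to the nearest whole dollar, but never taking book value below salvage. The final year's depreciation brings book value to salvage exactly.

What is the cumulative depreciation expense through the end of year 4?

$38,216

Depreciable base = $92,354 − $4,000 = $88,354.
Year 1: ⌊$92,354 × 125%/10⌋ = $11,544. Book value $80,810.
Year 2: ⌊$80,810 × 125%/10⌋ = $10,101. Book value $70,709.
Year 3: ⌊$70,709 × 125%/10⌋ = $8,838. Book value $61,871.
Year 4: ⌊$61,871 × 125%/10⌋ = $7,733. Book value $54,138.
Accumulated through year 4 = $92,354 − $54,138 = $38,216.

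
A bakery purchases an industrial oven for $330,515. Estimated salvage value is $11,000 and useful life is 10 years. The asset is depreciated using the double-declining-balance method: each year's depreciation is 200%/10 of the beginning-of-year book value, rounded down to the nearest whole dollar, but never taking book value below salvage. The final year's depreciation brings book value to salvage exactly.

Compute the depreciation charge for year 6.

$21,660

Depreciable base = $330,515 − $11,000 = $319,515.
Year 1: ⌊$330,515 × 200%/10⌋ = $66,103. Book value $264,412.
Year 2: ⌊$264,412 × 200%/10⌋ = $52,882. Book value $211,530.
Year 3: ⌊$211,530 × 200%/10⌋ = $42,306. Book value $169,224.
Year 4: ⌊$169,224 × 200%/10⌋ = $33,844. Book value $135,380.
Year 5: ⌊$135,380 × 200%/10⌋ = $27,076. Book value $108,304.
Year 6: ⌊$108,304 × 200%/10⌋ = $21,660. Book value $86,644.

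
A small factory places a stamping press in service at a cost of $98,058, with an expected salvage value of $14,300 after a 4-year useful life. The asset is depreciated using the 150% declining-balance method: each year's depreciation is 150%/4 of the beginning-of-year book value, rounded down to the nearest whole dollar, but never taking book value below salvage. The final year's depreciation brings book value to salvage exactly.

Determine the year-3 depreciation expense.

Depreciable base = $98,058 − $14,300 = $83,758.
Year 1: ⌊$98,058 × 150%/4⌋ = $36,771. Book value $61,287.
Year 2: ⌊$61,287 × 150%/4⌋ = $22,982. Book value $38,305.
Year 3: ⌊$38,305 × 150%/4⌋ = $14,364. Book value $23,941.

$14,364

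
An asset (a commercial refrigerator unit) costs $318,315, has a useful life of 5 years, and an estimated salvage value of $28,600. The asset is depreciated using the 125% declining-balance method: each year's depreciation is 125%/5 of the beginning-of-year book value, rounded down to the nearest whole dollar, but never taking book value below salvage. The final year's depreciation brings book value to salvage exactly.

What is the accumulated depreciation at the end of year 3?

$184,025

Depreciable base = $318,315 − $28,600 = $289,715.
Year 1: ⌊$318,315 × 125%/5⌋ = $79,578. Book value $238,737.
Year 2: ⌊$238,737 × 125%/5⌋ = $59,684. Book value $179,053.
Year 3: ⌊$179,053 × 125%/5⌋ = $44,763. Book value $134,290.
Accumulated through year 3 = $318,315 − $134,290 = $184,025.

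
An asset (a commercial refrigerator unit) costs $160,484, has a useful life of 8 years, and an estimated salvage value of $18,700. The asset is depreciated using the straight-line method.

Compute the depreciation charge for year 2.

Depreciable base = $160,484 − $18,700 = $141,784.
Annual expense = $141,784 / 8 = $17,723.

$17,723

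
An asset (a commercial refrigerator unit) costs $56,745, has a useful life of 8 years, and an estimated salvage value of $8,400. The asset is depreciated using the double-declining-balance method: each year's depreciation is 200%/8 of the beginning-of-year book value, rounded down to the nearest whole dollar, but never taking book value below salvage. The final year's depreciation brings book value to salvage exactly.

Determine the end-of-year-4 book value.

$17,955

Depreciable base = $56,745 − $8,400 = $48,345.
Year 1: ⌊$56,745 × 200%/8⌋ = $14,186. Book value $42,559.
Year 2: ⌊$42,559 × 200%/8⌋ = $10,639. Book value $31,920.
Year 3: ⌊$31,920 × 200%/8⌋ = $7,980. Book value $23,940.
Year 4: ⌊$23,940 × 200%/8⌋ = $5,985. Book value $17,955.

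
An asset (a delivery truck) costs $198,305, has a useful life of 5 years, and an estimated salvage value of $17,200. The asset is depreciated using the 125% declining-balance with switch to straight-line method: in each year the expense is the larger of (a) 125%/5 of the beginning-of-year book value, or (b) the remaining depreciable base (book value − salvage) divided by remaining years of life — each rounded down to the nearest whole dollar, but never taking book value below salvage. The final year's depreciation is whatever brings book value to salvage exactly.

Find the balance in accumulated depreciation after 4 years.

$149,656

Depreciable base = $198,305 − $17,200 = $181,105.
Year 1: DB = ⌊$198,305 × 125%/5⌋ = $49,576; SL = ⌊$181,105/5⌋ = $36,221 → take DB $49,576. Book value $148,729.
Year 2: DB = ⌊$148,729 × 125%/5⌋ = $37,182; SL = ⌊$131,529/4⌋ = $32,882 → take DB $37,182. Book value $111,547.
Year 3: DB = ⌊$111,547 × 125%/5⌋ = $27,886; SL = ⌊$94,347/3⌋ = $31,449 → take SL $31,449. Book value $80,098.
Year 4: DB = ⌊$80,098 × 125%/5⌋ = $20,024; SL = ⌊$62,898/2⌋ = $31,449 → take SL $31,449. Book value $48,649.
Accumulated through year 4 = $198,305 − $48,649 = $149,656.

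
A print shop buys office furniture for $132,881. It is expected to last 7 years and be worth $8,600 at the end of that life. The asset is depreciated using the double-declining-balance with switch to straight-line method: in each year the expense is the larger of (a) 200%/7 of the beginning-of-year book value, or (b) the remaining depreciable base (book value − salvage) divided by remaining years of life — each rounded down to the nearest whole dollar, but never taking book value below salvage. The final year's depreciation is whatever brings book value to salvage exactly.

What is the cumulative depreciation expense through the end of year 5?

Depreciable base = $132,881 − $8,600 = $124,281.
Year 1: DB = ⌊$132,881 × 200%/7⌋ = $37,966; SL = ⌊$124,281/7⌋ = $17,754 → take DB $37,966. Book value $94,915.
Year 2: DB = ⌊$94,915 × 200%/7⌋ = $27,118; SL = ⌊$86,315/6⌋ = $14,385 → take DB $27,118. Book value $67,797.
Year 3: DB = ⌊$67,797 × 200%/7⌋ = $19,370; SL = ⌊$59,197/5⌋ = $11,839 → take DB $19,370. Book value $48,427.
Year 4: DB = ⌊$48,427 × 200%/7⌋ = $13,836; SL = ⌊$39,827/4⌋ = $9,956 → take DB $13,836. Book value $34,591.
Year 5: DB = ⌊$34,591 × 200%/7⌋ = $9,883; SL = ⌊$25,991/3⌋ = $8,663 → take DB $9,883. Book value $24,708.
Accumulated through year 5 = $132,881 − $24,708 = $108,173.

$108,173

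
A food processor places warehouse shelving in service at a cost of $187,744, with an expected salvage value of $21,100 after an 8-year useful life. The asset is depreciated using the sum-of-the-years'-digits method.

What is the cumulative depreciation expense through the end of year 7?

$162,015

Depreciable base = $187,744 − $21,100 = $166,644.
Sum of the years' digits = 8+7+6+5+4+3+2+1 = 36.
Year 1: $166,644 × 8/36 = $37,032. Book value $150,712.
Year 2: $166,644 × 7/36 = $32,403. Book value $118,309.
Year 3: $166,644 × 6/36 = $27,774. Book value $90,535.
Year 4: $166,644 × 5/36 = $23,145. Book value $67,390.
Year 5: $166,644 × 4/36 = $18,516. Book value $48,874.
Year 6: $166,644 × 3/36 = $13,887. Book value $34,987.
Year 7: $166,644 × 2/36 = $9,258. Book value $25,729.
Accumulated through year 7 = $187,744 − $25,729 = $162,015.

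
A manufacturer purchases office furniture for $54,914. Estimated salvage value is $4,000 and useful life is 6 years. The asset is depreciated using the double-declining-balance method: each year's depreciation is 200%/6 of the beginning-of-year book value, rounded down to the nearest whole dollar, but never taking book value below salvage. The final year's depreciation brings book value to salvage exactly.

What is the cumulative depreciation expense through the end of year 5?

Depreciable base = $54,914 − $4,000 = $50,914.
Year 1: ⌊$54,914 × 200%/6⌋ = $18,304. Book value $36,610.
Year 2: ⌊$36,610 × 200%/6⌋ = $12,203. Book value $24,407.
Year 3: ⌊$24,407 × 200%/6⌋ = $8,135. Book value $16,272.
Year 4: ⌊$16,272 × 200%/6⌋ = $5,424. Book value $10,848.
Year 5: ⌊$10,848 × 200%/6⌋ = $3,616. Book value $7,232.
Accumulated through year 5 = $54,914 − $7,232 = $47,682.

$47,682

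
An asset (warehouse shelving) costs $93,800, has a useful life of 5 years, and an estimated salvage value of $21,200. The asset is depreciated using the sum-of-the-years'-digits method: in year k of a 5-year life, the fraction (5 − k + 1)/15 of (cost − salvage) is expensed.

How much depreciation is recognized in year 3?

Depreciable base = $93,800 − $21,200 = $72,600.
Sum of the years' digits = 5+4+3+2+1 = 15.
Year 1: $72,600 × 5/15 = $24,200. Book value $69,600.
Year 2: $72,600 × 4/15 = $19,360. Book value $50,240.
Year 3: $72,600 × 3/15 = $14,520. Book value $35,720.

$14,520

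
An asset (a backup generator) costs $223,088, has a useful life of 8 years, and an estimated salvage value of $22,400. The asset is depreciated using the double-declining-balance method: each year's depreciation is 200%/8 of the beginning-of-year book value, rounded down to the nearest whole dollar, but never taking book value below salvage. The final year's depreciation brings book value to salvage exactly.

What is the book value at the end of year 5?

Depreciable base = $223,088 − $22,400 = $200,688.
Year 1: ⌊$223,088 × 200%/8⌋ = $55,772. Book value $167,316.
Year 2: ⌊$167,316 × 200%/8⌋ = $41,829. Book value $125,487.
Year 3: ⌊$125,487 × 200%/8⌋ = $31,371. Book value $94,116.
Year 4: ⌊$94,116 × 200%/8⌋ = $23,529. Book value $70,587.
Year 5: ⌊$70,587 × 200%/8⌋ = $17,646. Book value $52,941.

$52,941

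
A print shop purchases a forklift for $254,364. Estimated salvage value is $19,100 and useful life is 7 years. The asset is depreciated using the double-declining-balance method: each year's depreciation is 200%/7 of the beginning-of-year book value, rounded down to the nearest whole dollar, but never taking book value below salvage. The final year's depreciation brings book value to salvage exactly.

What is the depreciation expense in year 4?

Depreciable base = $254,364 − $19,100 = $235,264.
Year 1: ⌊$254,364 × 200%/7⌋ = $72,675. Book value $181,689.
Year 2: ⌊$181,689 × 200%/7⌋ = $51,911. Book value $129,778.
Year 3: ⌊$129,778 × 200%/7⌋ = $37,079. Book value $92,699.
Year 4: ⌊$92,699 × 200%/7⌋ = $26,485. Book value $66,214.

$26,485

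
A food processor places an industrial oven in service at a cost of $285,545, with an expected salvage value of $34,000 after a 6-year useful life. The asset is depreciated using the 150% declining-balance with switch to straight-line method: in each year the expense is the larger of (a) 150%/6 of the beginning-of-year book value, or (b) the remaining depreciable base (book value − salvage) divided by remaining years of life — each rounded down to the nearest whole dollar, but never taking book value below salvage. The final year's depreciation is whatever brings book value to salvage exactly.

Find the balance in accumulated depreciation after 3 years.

Depreciable base = $285,545 − $34,000 = $251,545.
Year 1: DB = ⌊$285,545 × 150%/6⌋ = $71,386; SL = ⌊$251,545/6⌋ = $41,924 → take DB $71,386. Book value $214,159.
Year 2: DB = ⌊$214,159 × 150%/6⌋ = $53,539; SL = ⌊$180,159/5⌋ = $36,031 → take DB $53,539. Book value $160,620.
Year 3: DB = ⌊$160,620 × 150%/6⌋ = $40,155; SL = ⌊$126,620/4⌋ = $31,655 → take DB $40,155. Book value $120,465.
Accumulated through year 3 = $285,545 − $120,465 = $165,080.

$165,080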